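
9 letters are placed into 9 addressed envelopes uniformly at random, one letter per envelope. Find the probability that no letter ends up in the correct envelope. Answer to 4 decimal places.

0.3679

This is the derangement probability: permutations of 9 with no fixed point.
D(9) = 9! · (1 − 1/1! + 1/2! − ··· + (−1)^9/9!) = 133496.
P = 133496/362880 = 16687/45360 ≈ 0.3679.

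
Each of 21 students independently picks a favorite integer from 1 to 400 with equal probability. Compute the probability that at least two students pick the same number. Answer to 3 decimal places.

It's easier to compute the probability that all 21 are distinct.
P(all distinct) = 400/400 · 399/400 · ··· · 380/400 ≈ 0.586.
So the probability of at least one match is 1 − 0.586 = 0.414.

0.414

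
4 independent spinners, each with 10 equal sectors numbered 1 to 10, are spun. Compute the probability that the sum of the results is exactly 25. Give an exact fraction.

37/625

There are 10^4 = 10000 equally likely outcomes.
The number of ordered 4-tuples from {1,…,10} summing to 25 is 592.
P(sum = 25) = 592/10000 = 37/625.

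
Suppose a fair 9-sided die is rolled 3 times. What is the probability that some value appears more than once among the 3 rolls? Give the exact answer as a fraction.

P(all 3 different) = 9/9 · 8/9 · ··· · 7/9 = 56/81.
P(at least two equal) = 1 − 56/81 = 25/81.

25/81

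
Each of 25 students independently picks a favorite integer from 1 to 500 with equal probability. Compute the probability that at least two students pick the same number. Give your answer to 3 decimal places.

It's easier to compute the probability that all 25 are distinct.
P(all distinct) = 500/500 · 499/500 · ··· · 476/500 ≈ 0.543.
So the probability of at least one match is 1 − 0.543 = 0.457.

0.457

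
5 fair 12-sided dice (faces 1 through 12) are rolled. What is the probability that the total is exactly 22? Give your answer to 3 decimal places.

0.022

There are 12^5 = 248832 equally likely outcomes.
The number of ordered 5-tuples from {1,…,12} summing to 22 is 5355.
P(sum = 22) = 5355/248832 = 595/27648 ≈ 0.022.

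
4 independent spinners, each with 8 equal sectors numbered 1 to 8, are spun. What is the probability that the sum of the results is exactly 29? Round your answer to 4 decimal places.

There are 8^4 = 4096 equally likely outcomes.
The number of ordered 4-tuples from {1,…,8} summing to 29 is 20.
P(sum = 29) = 20/4096 = 5/1024 ≈ 0.0049.

0.0049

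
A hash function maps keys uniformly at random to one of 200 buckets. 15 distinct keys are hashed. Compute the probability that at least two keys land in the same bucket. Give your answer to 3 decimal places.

It's easier to compute the probability that all 15 are distinct.
P(all distinct) = 200/200 · 199/200 · ··· · 186/200 ≈ 0.584.
So the probability of at least one match is 1 − 0.584 = 0.416.

0.416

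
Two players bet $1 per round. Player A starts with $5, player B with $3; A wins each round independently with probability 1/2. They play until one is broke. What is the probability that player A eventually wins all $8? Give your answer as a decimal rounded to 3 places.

0.625

With a fair step, P(i) = ½P(i−1) + ½P(i+1) with P(0)=0, P(8)=1 has the linear solution P(i) = i/8.
P(5) = 5/8 ≈ 0.625.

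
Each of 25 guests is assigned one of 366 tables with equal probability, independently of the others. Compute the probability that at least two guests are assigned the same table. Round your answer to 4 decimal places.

It's easier to compute the probability that all 25 are distinct.
P(all distinct) = 366/366 · 365/366 · ··· · 342/366 ≈ 0.4323.
So the probability of at least one match is 1 − 0.4323 = 0.5677.

0.5677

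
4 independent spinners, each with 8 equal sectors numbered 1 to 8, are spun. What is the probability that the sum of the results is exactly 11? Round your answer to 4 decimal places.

0.0293

There are 8^4 = 4096 equally likely outcomes.
The number of ordered 4-tuples from {1,…,8} summing to 11 is 120.
P(sum = 11) = 120/4096 = 15/512 ≈ 0.0293.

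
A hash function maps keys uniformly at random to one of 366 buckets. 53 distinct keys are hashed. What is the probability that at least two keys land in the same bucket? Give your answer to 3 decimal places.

It's easier to compute the probability that all 53 are distinct.
P(all distinct) = 366/366 · 365/366 · ··· · 314/366 ≈ 0.019.
So the probability of at least one match is 1 − 0.019 = 0.981.

0.981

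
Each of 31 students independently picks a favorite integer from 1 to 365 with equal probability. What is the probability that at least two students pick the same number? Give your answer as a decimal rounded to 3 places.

0.730

It's easier to compute the probability that all 31 are distinct.
P(all distinct) = 365/365 · 364/365 · ··· · 335/365 ≈ 0.270.
So the probability of at least one match is 1 − 0.270 = 0.730.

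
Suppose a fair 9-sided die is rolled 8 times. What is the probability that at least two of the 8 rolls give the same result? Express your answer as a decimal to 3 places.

P(all 8 different) = 9/9 · 8/9 · ··· · 2/9 ≈ 0.008.
P(at least two equal) = 1 − 0.008 = 0.992.

0.992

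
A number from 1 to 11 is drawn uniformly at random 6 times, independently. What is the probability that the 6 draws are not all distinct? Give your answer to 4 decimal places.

0.8122

P(all 6 different) = 11/11 · 10/11 · ··· · 6/11 ≈ 0.1878.
P(at least two equal) = 1 − 0.1878 = 0.8122.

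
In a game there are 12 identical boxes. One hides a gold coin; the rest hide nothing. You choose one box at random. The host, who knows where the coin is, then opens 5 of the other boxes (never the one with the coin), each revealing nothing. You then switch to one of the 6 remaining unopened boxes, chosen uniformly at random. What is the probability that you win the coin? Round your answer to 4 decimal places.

Your original box holds the coin with probability 1/12, so the other 11 collectively hold it with probability 11/12.
The host can always find 5 empty boxes to open, so the reveals don't change that 11/12; it is now spread over the 6 remaining unopened boxes.
P(win by switching) = (11/12) · (1/6) = 11/72 ≈ 0.1528.

0.1528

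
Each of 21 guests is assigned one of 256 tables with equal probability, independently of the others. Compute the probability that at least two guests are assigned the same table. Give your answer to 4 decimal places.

0.5696

It's easier to compute the probability that all 21 are distinct.
P(all distinct) = 256/256 · 255/256 · ··· · 236/256 ≈ 0.4304.
So the probability of at least one match is 1 − 0.4304 = 0.5696.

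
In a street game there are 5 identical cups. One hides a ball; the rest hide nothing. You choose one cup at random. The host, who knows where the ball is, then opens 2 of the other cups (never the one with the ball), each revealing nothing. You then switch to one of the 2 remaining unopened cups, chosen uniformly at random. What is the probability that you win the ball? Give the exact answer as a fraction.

2/5

Your original cup holds the ball with probability 1/5, so the other 4 collectively hold it with probability 4/5.
The host can always find 2 empty cups to open, so the reveals don't change that 4/5; it is now spread over the 2 remaining unopened cups.
P(win by switching) = (4/5) · (1/2) = 2/5.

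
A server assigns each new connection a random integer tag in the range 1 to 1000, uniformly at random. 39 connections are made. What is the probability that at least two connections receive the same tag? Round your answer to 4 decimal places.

0.5280

It's easier to compute the probability that all 39 are distinct.
P(all distinct) = 1000/1000 · 999/1000 · ··· · 962/1000 ≈ 0.4720.
So the probability of at least one match is 1 − 0.4720 = 0.5280.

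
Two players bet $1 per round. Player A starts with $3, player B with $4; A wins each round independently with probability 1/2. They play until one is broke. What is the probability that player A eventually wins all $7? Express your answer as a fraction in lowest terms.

3/7

With a fair step, P(i) = ½P(i−1) + ½P(i+1) with P(0)=0, P(7)=1 has the linear solution P(i) = i/7.
P(3) = 3/7.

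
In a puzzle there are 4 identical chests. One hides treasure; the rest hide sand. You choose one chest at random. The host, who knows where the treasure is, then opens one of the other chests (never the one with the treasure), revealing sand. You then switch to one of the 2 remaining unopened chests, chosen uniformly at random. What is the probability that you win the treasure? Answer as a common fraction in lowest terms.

Your original chest holds the treasure with probability 1/4, so the other 3 collectively hold it with probability 3/4.
The host can always find an empty chest to open, so this doesn't change that 3/4; it is now spread over the 2 remaining unopened chests.
P(win by switching) = (3/4) · (1/2) = 3/8.

3/8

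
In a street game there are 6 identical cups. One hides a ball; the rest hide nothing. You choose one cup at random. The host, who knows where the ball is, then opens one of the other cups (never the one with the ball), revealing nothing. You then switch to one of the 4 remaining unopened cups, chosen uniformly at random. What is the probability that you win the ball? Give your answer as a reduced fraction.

5/24

Your original cup holds the ball with probability 1/6, so the other 5 collectively hold it with probability 5/6.
The host can always find an empty cup to open, so this doesn't change that 5/6; it is now spread over the 4 remaining unopened cups.
P(win by switching) = (5/6) · (1/4) = 5/24.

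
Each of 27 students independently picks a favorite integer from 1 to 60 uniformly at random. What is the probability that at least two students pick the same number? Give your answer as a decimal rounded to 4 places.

It's easier to compute the probability that all 27 are distinct.
P(all distinct) = 60/60 · 59/60 · ··· · 34/60 ≈ 0.0009.
So the probability of at least one match is 1 − 0.0009 = 0.9991.

0.9991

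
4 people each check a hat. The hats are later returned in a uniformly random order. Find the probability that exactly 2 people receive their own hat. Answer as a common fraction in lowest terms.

Choose which 2 of the 4 are fixed: C(4,2) = 6 ways.
The remaining 2 must have no fixed point: D(2) = 1.
P = 6·1/24 = 1/4.

1/4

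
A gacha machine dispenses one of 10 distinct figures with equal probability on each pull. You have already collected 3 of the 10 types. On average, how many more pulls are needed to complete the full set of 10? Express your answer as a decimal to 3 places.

25.929

Starting from 3 distinct types, each trial gives a new one with probability (10−i)/10 when i types are held, so the wait for the next new type is 10/(10−i).
E = 10/7 + 10/6 + 10/5 + 10/4 + 10/3 + 10/2 + 10/1 = 363/14 ≈ 25.929.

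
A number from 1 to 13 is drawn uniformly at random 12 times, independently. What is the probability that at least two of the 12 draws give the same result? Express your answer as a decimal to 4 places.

P(all 12 different) = 13/13 · 12/13 · ··· · 2/13 ≈ 0.0003.
P(at least two equal) = 1 − 0.0003 = 0.9997.

0.9997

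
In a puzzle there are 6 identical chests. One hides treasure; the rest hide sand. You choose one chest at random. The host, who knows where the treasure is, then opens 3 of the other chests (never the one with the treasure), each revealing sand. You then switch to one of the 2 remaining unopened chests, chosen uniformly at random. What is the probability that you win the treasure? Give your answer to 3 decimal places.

Your original chest holds the treasure with probability 1/6, so the other 5 collectively hold it with probability 5/6.
The host can always find 3 empty chests to open, so the reveals don't change that 5/6; it is now spread over the 2 remaining unopened chests.
P(win by switching) = (5/6) · (1/2) = 5/12 ≈ 0.417.

0.417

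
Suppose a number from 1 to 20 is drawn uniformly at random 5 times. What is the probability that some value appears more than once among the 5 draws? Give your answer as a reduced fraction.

P(all 5 different) = 20/20 · 19/20 · ··· · 16/20 = 2907/5000.
P(at least two equal) = 1 − 2907/5000 = 2093/5000.

2093/5000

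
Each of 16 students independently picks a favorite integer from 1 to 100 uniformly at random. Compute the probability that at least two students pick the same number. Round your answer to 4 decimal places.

0.7184

It's easier to compute the probability that all 16 are distinct.
P(all distinct) = 100/100 · 99/100 · ··· · 85/100 ≈ 0.2816.
So the probability of at least one match is 1 − 0.2816 = 0.7184.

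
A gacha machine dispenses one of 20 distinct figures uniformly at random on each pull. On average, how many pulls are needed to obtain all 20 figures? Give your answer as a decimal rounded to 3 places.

71.955

After i distinct types are collected, each trial gives a new one with probability (20−i)/20, so the expected wait for the next new type is 20/(20−i).
E = 20/20 + 20/19 + 20/18 + 20/17 + 20/16 + 20/15 + 20/14 + 20/13 + 20/12 + 20/11 + 20/10 + 20/9 + 20/8 + 20/7 + 20/6 + 20/5 + 20/4 + 20/3 + 20/2 + 20/1 = 279175675/3879876 ≈ 71.955.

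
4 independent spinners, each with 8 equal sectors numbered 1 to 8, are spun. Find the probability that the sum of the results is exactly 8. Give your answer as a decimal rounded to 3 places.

There are 8^4 = 4096 equally likely outcomes.
The number of ordered 4-tuples from {1,…,8} summing to 8 is 35.
P(sum = 8) = 35/4096 ≈ 0.009.

0.009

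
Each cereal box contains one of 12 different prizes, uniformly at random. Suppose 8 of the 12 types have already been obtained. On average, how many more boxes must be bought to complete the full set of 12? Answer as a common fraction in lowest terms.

25

Starting from 8 distinct types, each trial gives a new one with probability (12−i)/12 when i types are held, so the wait for the next new type is 12/(12−i).
E = 12/4 + 12/3 + 12/2 + 12/1 = 25.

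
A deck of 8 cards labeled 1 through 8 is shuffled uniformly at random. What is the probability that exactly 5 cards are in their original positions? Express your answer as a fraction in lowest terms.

Choose which 5 of the 8 are fixed: C(8,5) = 56 ways.
The remaining 3 must have no fixed point: D(3) = 2.
P = 56·2/40320 = 1/360.

1/360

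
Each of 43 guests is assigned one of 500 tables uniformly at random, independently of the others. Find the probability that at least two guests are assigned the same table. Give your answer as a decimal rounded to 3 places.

0.844

It's easier to compute the probability that all 43 are distinct.
P(all distinct) = 500/500 · 499/500 · ··· · 458/500 ≈ 0.156.
So the probability of at least one match is 1 − 0.156 = 0.844.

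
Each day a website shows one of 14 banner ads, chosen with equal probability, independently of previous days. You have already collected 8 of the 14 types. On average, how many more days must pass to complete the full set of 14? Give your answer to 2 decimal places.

34.30

Starting from 8 distinct types, each trial gives a new one with probability (14−i)/14 when i types are held, so the wait for the next new type is 14/(14−i).
E = 14/6 + 14/5 + 14/4 + 14/3 + 14/2 + 14/1 = 343/10 ≈ 34.30.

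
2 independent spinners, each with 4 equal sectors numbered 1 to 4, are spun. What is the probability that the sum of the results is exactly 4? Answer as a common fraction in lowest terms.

There are 4^2 = 16 equally likely outcomes.
The number of ordered 2-tuples from {1,…,4} summing to 4 is 3.
P(sum = 4) = 3/16.

3/16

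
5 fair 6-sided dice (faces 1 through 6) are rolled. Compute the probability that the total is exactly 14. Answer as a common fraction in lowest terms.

5/72

There are 6^5 = 7776 equally likely outcomes.
The number of ordered 5-tuples from {1,…,6} summing to 14 is 540.
P(sum = 14) = 540/7776 = 5/72.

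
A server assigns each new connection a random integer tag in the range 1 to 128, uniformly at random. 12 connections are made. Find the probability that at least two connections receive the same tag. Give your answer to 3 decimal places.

It's easier to compute the probability that all 12 are distinct.
P(all distinct) = 128/128 · 127/128 · ··· · 117/128 ≈ 0.588.
So the probability of at least one match is 1 − 0.588 = 0.412.

0.412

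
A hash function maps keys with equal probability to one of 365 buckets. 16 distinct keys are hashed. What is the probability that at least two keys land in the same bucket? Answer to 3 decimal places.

It's easier to compute the probability that all 16 are distinct.
P(all distinct) = 365/365 · 364/365 · ··· · 350/365 ≈ 0.716.
So the probability of at least one match is 1 − 0.716 = 0.284.

0.284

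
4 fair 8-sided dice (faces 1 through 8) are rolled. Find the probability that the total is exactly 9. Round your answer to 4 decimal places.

0.0137

There are 8^4 = 4096 equally likely outcomes.
The number of ordered 4-tuples from {1,…,8} summing to 9 is 56.
P(sum = 9) = 56/4096 = 7/512 ≈ 0.0137.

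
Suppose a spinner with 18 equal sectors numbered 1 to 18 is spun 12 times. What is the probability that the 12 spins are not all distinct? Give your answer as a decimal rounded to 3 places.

0.992

P(all 12 different) = 18/18 · 17/18 · ··· · 7/18 ≈ 0.008.
P(at least two equal) = 1 − 0.008 = 0.992.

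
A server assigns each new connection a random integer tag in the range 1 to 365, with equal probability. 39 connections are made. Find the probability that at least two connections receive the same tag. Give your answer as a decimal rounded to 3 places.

0.878

It's easier to compute the probability that all 39 are distinct.
P(all distinct) = 365/365 · 364/365 · ··· · 327/365 ≈ 0.122.
So the probability of at least one match is 1 − 0.122 = 0.878.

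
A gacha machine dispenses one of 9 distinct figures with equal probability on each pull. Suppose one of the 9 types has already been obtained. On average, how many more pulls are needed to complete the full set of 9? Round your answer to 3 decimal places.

Starting from 1 distinct type, each trial gives a new one with probability (9−i)/9 when i types are held, so the wait for the next new type is 9/(9−i).
E = 9/8 + 9/7 + 9/6 + 9/5 + 9/4 + 9/3 + 9/2 + 9/1 = 6849/280 ≈ 24.461.

24.461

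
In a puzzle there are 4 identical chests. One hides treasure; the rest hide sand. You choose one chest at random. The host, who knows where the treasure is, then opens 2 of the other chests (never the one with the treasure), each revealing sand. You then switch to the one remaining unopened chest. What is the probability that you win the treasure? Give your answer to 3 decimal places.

0.750

Your original chest holds the treasure with probability 1/4, so the other 3 collectively hold it with probability 3/4.
The host can always find 2 empty chests to open, so the reveals don't change that 3/4; it is now spread over the 1 remaining unopened chest.
P(win by switching) = (3/4) · (1/1) = 3/4 ≈ 0.750.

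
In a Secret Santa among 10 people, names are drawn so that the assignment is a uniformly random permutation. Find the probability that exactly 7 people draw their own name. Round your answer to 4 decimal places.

Choose which 7 of the 10 are fixed: C(10,7) = 120 ways.
The remaining 3 must have no fixed point: D(3) = 2.
P = 120·2/3628800 = 1/15120 ≈ 0.0001.

0.0001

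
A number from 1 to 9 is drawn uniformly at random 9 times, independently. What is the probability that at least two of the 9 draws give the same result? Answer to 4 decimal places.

0.9991

P(all 9 different) = 9/9 · 8/9 · ··· · 1/9 ≈ 0.0009.
P(at least two equal) = 1 − 0.0009 = 0.9991.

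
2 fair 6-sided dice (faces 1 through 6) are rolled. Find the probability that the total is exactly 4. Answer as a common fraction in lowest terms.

1/12

There are 6^2 = 36 equally likely outcomes.
The number of ordered 2-tuples from {1,…,6} summing to 4 is 3.
P(sum = 4) = 3/36 = 1/12.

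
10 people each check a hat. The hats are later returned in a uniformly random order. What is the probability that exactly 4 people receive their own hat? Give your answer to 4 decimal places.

Choose which 4 of the 10 are fixed: C(10,4) = 210 ways.
The remaining 6 must have no fixed point: D(6) = 265.
P = 210·265/3628800 = 53/3456 ≈ 0.0153.

0.0153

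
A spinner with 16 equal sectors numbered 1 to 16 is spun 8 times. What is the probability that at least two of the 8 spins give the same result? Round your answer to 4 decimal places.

P(all 8 different) = 16/16 · 15/16 · ··· · 9/16 ≈ 0.1208.
P(at least two equal) = 1 − 0.1208 = 0.8792.

0.8792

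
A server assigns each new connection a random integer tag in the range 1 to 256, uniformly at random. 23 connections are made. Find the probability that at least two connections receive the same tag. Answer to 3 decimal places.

It's easier to compute the probability that all 23 are distinct.
P(all distinct) = 256/256 · 255/256 · ··· · 234/256 ≈ 0.361.
So the probability of at least one match is 1 − 0.361 = 0.639.

0.639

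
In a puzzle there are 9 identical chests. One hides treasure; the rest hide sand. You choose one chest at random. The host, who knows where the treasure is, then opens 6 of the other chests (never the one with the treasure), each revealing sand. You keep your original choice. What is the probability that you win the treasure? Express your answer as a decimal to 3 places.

0.111

The host can always open 6 empty chests regardless of your choice, so the reveals give no information about your original chest.
P(win by staying) = 1/9 ≈ 0.111.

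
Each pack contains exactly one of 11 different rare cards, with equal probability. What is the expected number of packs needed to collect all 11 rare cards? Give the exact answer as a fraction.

83711/2520

After i distinct types are collected, each trial gives a new one with probability (11−i)/11, so the expected wait for the next new type is 11/(11−i).
E = 11/11 + 11/10 + 11/9 + 11/8 + 11/7 + 11/6 + 11/5 + 11/4 + 11/3 + 11/2 + 11/1 = 83711/2520.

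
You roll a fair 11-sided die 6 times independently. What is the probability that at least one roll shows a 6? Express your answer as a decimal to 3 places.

P(no roll shows a 6) = (10/11)^6 ≈ 0.564.
P(at least one) = 1 − 0.564 = 0.436.

0.436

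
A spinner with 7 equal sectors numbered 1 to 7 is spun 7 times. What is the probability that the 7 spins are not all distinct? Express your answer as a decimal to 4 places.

0.9939

P(all 7 different) = 7/7 · 6/7 · ··· · 1/7 ≈ 0.0061.
P(at least two equal) = 1 − 0.0061 = 0.9939.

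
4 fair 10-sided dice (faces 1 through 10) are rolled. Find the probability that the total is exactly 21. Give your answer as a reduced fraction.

33/500

There are 10^4 = 10000 equally likely outcomes.
The number of ordered 4-tuples from {1,…,10} summing to 21 is 660.
P(sum = 21) = 660/10000 = 33/500.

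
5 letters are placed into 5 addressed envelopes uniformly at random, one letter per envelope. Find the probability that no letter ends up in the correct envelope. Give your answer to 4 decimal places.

0.3667

This is the derangement probability: permutations of 5 with no fixed point.
D(5) = 5! · (1 − 1/1! + 1/2! − ··· + (−1)^5/5!) = 44.
P = 44/120 = 11/30 ≈ 0.3667.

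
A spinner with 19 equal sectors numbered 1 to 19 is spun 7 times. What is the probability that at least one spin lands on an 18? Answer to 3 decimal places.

0.315

P(no spin lands on an 18) = (18/19)^7 ≈ 0.685.
P(at least one) = 1 − 0.685 = 0.315.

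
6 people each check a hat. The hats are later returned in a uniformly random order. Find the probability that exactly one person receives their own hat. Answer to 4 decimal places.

Choose which one is fixed: C(6,1) = 6 ways.
The remaining 5 must have no fixed point: D(5) = 44.
P = 6·44/720 = 11/30 ≈ 0.3667.

0.3667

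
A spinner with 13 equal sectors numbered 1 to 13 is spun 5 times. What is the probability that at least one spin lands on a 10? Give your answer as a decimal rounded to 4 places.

0.3298

P(no spin lands on a 10) = (12/13)^5 ≈ 0.6702.
P(at least one) = 1 − 0.6702 = 0.3298.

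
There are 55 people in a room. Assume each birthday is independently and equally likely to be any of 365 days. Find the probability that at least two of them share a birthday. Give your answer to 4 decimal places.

It's easier to compute the probability that all 55 are distinct.
P(all distinct) = 365/365 · 364/365 · ··· · 311/365 ≈ 0.0137.
So the probability of at least one match is 1 − 0.0137 = 0.9863.

0.9863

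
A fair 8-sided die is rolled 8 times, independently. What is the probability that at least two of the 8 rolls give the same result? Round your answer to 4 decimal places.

0.9976

P(all 8 different) = 8/8 · 7/8 · ··· · 1/8 ≈ 0.0024.
P(at least two equal) = 1 − 0.0024 = 0.9976.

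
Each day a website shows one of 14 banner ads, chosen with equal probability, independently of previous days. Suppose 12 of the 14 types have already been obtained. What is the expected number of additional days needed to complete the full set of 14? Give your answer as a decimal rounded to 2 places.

Starting from 12 distinct types, each trial gives a new one with probability (14−i)/14 when i types are held, so the wait for the next new type is 14/(14−i).
E = 14/2 + 14/1 = 21 ≈ 21.00.

21.00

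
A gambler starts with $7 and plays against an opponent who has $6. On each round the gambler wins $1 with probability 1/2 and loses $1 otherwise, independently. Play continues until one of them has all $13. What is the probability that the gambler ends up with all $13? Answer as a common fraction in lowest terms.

With a fair step, P(i) = ½P(i−1) + ½P(i+1) with P(0)=0, P(13)=1 has the linear solution P(i) = i/13.
P(7) = 7/13.

7/13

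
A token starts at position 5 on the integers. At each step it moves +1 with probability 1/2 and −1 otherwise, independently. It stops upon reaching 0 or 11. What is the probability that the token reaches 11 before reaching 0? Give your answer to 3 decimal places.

With a fair step, P(i) = ½P(i−1) + ½P(i+1) with P(0)=0, P(11)=1 has the linear solution P(i) = i/11.
P(5) = 5/11 ≈ 0.455.

0.455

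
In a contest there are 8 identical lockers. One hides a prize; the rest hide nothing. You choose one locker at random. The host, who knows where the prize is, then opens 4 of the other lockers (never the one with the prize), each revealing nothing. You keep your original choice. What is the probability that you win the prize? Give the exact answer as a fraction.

The host can always open 4 empty lockers regardless of your choice, so the reveals give no information about your original locker.
P(win by staying) = 1/8.

1/8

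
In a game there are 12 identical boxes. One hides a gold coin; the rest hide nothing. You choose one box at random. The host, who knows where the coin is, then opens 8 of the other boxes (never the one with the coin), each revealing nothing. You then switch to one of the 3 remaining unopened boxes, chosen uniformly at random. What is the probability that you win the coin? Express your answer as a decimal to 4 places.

0.3056

Your original box holds the coin with probability 1/12, so the other 11 collectively hold it with probability 11/12.
The host can always find 8 empty boxes to open, so the reveals don't change that 11/12; it is now spread over the 3 remaining unopened boxes.
P(win by switching) = (11/12) · (1/3) = 11/36 ≈ 0.3056.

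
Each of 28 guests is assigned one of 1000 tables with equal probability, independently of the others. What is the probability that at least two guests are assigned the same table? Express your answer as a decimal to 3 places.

It's easier to compute the probability that all 28 are distinct.
P(all distinct) = 1000/1000 · 999/1000 · ··· · 973/1000 ≈ 0.683.
So the probability of at least one match is 1 − 0.683 = 0.317.

0.317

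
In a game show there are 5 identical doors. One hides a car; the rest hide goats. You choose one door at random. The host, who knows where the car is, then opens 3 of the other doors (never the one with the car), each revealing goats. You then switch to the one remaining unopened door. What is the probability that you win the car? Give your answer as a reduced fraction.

Your original door holds the car with probability 1/5, so the other 4 collectively hold it with probability 4/5.
The host can always find 3 empty doors to open, so the reveals don't change that 4/5; it is now spread over the 1 remaining unopened door.
P(win by switching) = (4/5) · (1/1) = 4/5.

4/5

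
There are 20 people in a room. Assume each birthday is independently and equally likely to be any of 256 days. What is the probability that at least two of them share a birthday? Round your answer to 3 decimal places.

0.533

It's easier to compute the probability that all 20 are distinct.
P(all distinct) = 256/256 · 255/256 · ··· · 237/256 ≈ 0.467.
So the probability of at least one match is 1 − 0.467 = 0.533.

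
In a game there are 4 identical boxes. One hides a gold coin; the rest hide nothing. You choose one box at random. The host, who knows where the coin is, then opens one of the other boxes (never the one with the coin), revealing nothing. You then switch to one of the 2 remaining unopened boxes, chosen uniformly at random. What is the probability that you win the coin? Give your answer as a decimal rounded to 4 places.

Your original box holds the coin with probability 1/4, so the other 3 collectively hold it with probability 3/4.
The host can always find an empty box to open, so this doesn't change that 3/4; it is now spread over the 2 remaining unopened boxes.
P(win by switching) = (3/4) · (1/2) = 3/8 ≈ 0.3750.

0.3750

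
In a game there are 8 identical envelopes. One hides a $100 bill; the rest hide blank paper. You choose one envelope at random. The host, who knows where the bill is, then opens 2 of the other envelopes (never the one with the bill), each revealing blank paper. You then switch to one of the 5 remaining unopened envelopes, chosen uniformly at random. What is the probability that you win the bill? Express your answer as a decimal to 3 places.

0.175

Your original envelope holds the bill with probability 1/8, so the other 7 collectively hold it with probability 7/8.
The host can always find 2 empty envelopes to open, so the reveals don't change that 7/8; it is now spread over the 5 remaining unopened envelopes.
P(win by switching) = (7/8) · (1/5) = 7/40 ≈ 0.175.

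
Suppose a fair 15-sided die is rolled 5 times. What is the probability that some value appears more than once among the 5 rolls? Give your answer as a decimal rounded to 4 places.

0.5255

P(all 5 different) = 15/15 · 14/15 · ··· · 11/15 ≈ 0.4745.
P(at least two equal) = 1 − 0.4745 = 0.5255.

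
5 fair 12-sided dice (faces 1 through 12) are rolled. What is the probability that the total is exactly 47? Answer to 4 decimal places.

0.0095

There are 12^5 = 248832 equally likely outcomes.
The number of ordered 5-tuples from {1,…,12} summing to 47 is 2355.
P(sum = 47) = 2355/248832 = 785/82944 ≈ 0.0095.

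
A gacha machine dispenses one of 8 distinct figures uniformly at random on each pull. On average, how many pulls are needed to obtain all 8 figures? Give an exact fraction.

761/35

After i distinct types are collected, each trial gives a new one with probability (8−i)/8, so the expected wait for the next new type is 8/(8−i).
E = 8/8 + 8/7 + 8/6 + 8/5 + 8/4 + 8/3 + 8/2 + 8/1 = 761/35.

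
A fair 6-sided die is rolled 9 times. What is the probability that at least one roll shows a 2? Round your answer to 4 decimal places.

0.8062

P(no roll shows a 2) = (5/6)^9 ≈ 0.1938.
P(at least one) = 1 − 0.1938 = 0.8062.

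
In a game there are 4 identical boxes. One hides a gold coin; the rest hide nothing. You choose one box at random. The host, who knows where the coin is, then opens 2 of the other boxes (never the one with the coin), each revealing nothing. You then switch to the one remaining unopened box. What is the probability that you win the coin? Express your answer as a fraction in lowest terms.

3/4

Your original box holds the coin with probability 1/4, so the other 3 collectively hold it with probability 3/4.
The host can always find 2 empty boxes to open, so the reveals don't change that 3/4; it is now spread over the 1 remaining unopened box.
P(win by switching) = (3/4) · (1/1) = 3/4.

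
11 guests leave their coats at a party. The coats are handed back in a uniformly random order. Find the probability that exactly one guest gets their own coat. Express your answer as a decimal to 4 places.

0.3679

Choose which one is fixed: C(11,1) = 11 ways.
The remaining 10 must have no fixed point: D(10) = 1334961.
P = 11·1334961/39916800 = 16481/44800 ≈ 0.3679.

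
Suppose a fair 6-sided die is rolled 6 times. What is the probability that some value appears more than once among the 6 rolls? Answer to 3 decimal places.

P(all 6 different) = 6/6 · 5/6 · ··· · 1/6 ≈ 0.015.
P(at least two equal) = 1 − 0.015 = 0.985.

0.985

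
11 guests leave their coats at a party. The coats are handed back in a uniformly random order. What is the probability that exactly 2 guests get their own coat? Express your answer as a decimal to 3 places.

Choose which 2 of the 11 are fixed: C(11,2) = 55 ways.
The remaining 9 must have no fixed point: D(9) = 133496.
P = 55·133496/39916800 = 16687/90720 ≈ 0.184.

0.184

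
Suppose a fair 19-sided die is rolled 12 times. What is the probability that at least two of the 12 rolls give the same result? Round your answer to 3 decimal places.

P(all 12 different) = 19/19 · 18/19 · ··· · 8/19 ≈ 0.011.
P(at least two equal) = 1 − 0.011 = 0.989.

0.989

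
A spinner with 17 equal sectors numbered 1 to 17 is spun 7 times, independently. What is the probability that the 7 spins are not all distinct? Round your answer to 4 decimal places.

P(all 7 different) = 17/17 · 16/17 · ··· · 11/17 ≈ 0.2389.
P(at least two equal) = 1 − 0.2389 = 0.7611.

0.7611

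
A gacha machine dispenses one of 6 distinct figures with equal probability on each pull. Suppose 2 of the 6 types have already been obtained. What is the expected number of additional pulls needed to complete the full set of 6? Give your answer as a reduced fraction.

Starting from 2 distinct types, each trial gives a new one with probability (6−i)/6 when i types are held, so the wait for the next new type is 6/(6−i).
E = 6/4 + 6/3 + 6/2 + 6/1 = 25/2.

25/2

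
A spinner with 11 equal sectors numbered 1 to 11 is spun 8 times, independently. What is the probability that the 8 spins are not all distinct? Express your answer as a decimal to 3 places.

P(all 8 different) = 11/11 · 10/11 · ··· · 4/11 ≈ 0.031.
P(at least two equal) = 1 − 0.031 = 0.969.

0.969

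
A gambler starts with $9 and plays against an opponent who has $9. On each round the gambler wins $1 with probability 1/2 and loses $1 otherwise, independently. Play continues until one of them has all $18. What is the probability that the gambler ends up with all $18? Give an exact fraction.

With a fair step, P(i) = ½P(i−1) + ½P(i+1) with P(0)=0, P(18)=1 has the linear solution P(i) = i/18.
P(9) = 9/18 = 1/2.

1/2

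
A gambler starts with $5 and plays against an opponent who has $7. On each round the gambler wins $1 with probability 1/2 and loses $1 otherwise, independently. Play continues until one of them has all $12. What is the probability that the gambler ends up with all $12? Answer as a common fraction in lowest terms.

5/12

With a fair step, P(i) = ½P(i−1) + ½P(i+1) with P(0)=0, P(12)=1 has the linear solution P(i) = i/12.
P(5) = 5/12.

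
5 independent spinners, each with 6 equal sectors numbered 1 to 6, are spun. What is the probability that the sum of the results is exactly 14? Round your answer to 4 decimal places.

0.0694

There are 6^5 = 7776 equally likely outcomes.
The number of ordered 5-tuples from {1,…,6} summing to 14 is 540.
P(sum = 14) = 540/7776 = 5/72 ≈ 0.0694.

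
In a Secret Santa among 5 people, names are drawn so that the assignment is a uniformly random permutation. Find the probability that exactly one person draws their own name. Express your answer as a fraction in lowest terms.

3/8

Choose which one is fixed: C(5,1) = 5 ways.
The remaining 4 must have no fixed point: D(4) = 9.
P = 5·9/120 = 3/8.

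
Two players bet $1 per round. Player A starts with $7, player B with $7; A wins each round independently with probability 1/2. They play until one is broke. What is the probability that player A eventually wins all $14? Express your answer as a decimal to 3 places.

0.500

With a fair step, P(i) = ½P(i−1) + ½P(i+1) with P(0)=0, P(14)=1 has the linear solution P(i) = i/14.
P(7) = 7/14 = 1/2 ≈ 0.500.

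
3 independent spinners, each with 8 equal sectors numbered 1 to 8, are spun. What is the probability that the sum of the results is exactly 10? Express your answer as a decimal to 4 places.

There are 8^3 = 512 equally likely outcomes.
The number of ordered 3-tuples from {1,…,8} summing to 10 is 36.
P(sum = 10) = 36/512 = 9/128 ≈ 0.0703.

0.0703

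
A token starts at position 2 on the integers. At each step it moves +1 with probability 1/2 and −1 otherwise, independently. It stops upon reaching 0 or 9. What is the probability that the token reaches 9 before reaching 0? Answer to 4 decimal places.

0.2222

With a fair step, P(i) = ½P(i−1) + ½P(i+1) with P(0)=0, P(9)=1 has the linear solution P(i) = i/9.
P(2) = 2/9 ≈ 0.2222.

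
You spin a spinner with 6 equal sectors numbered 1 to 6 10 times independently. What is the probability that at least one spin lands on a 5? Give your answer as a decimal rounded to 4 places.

P(no spin lands on a 5) = (5/6)^10 ≈ 0.1615.
P(at least one) = 1 − 0.1615 = 0.8385.

0.8385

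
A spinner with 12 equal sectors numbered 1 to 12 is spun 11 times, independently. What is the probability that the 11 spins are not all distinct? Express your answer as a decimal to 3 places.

P(all 11 different) = 12/12 · 11/12 · ··· · 2/12 ≈ 0.001.
P(at least two equal) = 1 − 0.001 = 0.999.

0.999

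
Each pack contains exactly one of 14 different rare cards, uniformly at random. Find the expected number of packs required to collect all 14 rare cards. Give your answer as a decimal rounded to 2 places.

45.52

After i distinct types are collected, each trial gives a new one with probability (14−i)/14, so the expected wait for the next new type is 14/(14−i).
E = 14/14 + 14/13 + 14/12 + 14/11 + 14/10 + 14/9 + 14/8 + 14/7 + 14/6 + 14/5 + 14/4 + 14/3 + 14/2 + 14/1 = 1171733/25740 ≈ 45.52.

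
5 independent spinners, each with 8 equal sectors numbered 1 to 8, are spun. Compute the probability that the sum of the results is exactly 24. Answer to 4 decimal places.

There are 8^5 = 32768 equally likely outcomes.
The number of ordered 5-tuples from {1,…,8} summing to 24 is 2380.
P(sum = 24) = 2380/32768 = 595/8192 ≈ 0.0726.

0.0726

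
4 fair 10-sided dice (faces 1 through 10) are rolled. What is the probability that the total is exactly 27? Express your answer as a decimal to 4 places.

0.0480

There are 10^4 = 10000 equally likely outcomes.
The number of ordered 4-tuples from {1,…,10} summing to 27 is 480.
P(sum = 27) = 480/10000 = 6/125 ≈ 0.0480.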